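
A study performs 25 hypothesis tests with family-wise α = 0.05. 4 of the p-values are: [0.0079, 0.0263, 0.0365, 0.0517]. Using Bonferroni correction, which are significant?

Bonferroni α = 0.05/25 = 0.002. None of the given p-values are significant.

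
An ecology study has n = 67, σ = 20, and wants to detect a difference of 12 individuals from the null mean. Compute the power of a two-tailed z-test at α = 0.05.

SE = σ/√n = 20/√67 = 2.443. Non-centrality λ = d/SE = 12/2.443 = 4.911. Power ≈ Φ(λ - z_{α/2}) = Φ(4.911 - 1.96) = Φ(2.951) = 0.998.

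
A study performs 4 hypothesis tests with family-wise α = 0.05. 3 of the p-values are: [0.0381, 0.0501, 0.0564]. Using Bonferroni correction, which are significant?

Bonferroni α = 0.05/4 = 0.0125. None of the given p-values are significant.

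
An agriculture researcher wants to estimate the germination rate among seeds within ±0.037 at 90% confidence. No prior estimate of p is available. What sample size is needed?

Conservative approach: use p = 0.5 (maximizes p(1-p) = 0.25). n = z²(0.25)/E² = 1.645²×0.25/0.037² = 494.2 → n = 495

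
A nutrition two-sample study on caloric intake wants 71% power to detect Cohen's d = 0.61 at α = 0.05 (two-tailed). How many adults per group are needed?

z_{α/2} = 1.96, z_β = Φ⁻¹(0.71) = 0.553. For medium effect (d = 0.61): n per group = 2(z_{α/2} + z_β)²/d² = 2(1.96 + 0.553)²/0.61² = 33.9 → 34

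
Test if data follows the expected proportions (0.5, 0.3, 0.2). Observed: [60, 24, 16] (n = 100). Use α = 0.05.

Expected: [50.0, 30.0, 20.0]. χ² = 4.0. df = 2, critical = 5.991. Fail to reject H₀.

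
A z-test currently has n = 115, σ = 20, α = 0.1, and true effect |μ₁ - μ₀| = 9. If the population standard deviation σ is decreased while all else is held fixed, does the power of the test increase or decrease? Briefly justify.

Power increases: a smaller σ shrinks the standard error σ/√n, moving the sampling distribution under H₁ further from the critical value.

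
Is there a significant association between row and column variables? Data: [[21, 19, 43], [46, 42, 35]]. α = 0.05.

χ² = 11.487. df = 2, critical = 5.991. Reject H₀. Variables are dependent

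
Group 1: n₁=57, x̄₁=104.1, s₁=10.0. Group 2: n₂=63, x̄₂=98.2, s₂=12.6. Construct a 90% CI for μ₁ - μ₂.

Difference = 5.9. SE = √(10.0²/57 + 12.6²/63) = 2.067. CI = (2.5, 9.3)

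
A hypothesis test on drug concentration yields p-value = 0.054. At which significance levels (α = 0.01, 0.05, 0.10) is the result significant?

p = 0.054. Significant at: α = 0.1.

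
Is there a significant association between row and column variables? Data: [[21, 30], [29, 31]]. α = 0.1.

χ² = 0.57. df = 1, critical = 2.706. Fail to reject H₀. No evidence of dependence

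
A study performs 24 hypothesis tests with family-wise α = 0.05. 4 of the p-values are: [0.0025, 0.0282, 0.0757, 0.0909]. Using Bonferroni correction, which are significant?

Bonferroni α = 0.05/24 = 0.00208. None of the given p-values are significant.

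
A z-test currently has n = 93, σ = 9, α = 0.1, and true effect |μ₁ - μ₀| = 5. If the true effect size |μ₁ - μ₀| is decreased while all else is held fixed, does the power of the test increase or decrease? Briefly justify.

Power decreases: a smaller true effect decreases the non-centrality λ = |μ₁ - μ₀|/(σ/√n).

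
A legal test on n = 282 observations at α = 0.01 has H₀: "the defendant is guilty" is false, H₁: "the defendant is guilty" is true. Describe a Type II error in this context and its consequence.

Type II error: failing to reject H₀ when it is false — concluding that the defendant is guilty is not supported when in fact it is. Consequence: acquitting a guilty person.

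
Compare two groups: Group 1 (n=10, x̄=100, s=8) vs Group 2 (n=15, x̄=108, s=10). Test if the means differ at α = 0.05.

Pooled sp = 9.27. t = -2.114, df = 23. Critical t = ±2.069. Reject H₀.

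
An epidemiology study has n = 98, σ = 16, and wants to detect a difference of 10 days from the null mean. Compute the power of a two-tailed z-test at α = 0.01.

SE = σ/√n = 16/√98 = 1.616. Non-centrality λ = d/SE = 10/1.616 = 6.187. Power ≈ Φ(λ - z_{α/2}) = Φ(6.187 - 2.576) = Φ(3.611) = 1.0.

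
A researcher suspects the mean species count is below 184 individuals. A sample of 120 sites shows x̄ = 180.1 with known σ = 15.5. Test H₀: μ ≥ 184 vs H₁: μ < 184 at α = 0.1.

z = -2.756. Critical value: -1.28. Reject H₀.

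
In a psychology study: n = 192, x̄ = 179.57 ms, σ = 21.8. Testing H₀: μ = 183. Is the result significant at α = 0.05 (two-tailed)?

z = (179.57 - 183)/(21.8/√192) = -2.18. Since |z| > 1.96, significant at α = 0.05.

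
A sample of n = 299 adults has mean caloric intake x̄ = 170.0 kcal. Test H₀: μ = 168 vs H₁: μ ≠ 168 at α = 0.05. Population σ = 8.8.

z = (x̄ - μ₀)/(σ/√n) = (170.0 - 168)/(8.8/√299) = 3.93. Critical value: ±1.96. Since |3.93| > 1.96, Reject H₀.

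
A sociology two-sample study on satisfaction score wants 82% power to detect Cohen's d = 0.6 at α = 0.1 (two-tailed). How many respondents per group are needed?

z_{α/2} = 1.645, z_β = Φ⁻¹(0.82) = 0.915. For medium effect (d = 0.6): n per group = 2(z_{α/2} + z_β)²/d² = 2(1.645 + 0.915)²/0.6² = 36.4 → 37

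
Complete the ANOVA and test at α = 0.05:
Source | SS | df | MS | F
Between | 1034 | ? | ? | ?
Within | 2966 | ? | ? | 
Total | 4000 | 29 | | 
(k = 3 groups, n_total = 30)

df_between = 2, df_within = 27. MS_between = 517.0, MS_within = 109.85. F = 4.706, F_crit ≈ 3.354. Reject H₀.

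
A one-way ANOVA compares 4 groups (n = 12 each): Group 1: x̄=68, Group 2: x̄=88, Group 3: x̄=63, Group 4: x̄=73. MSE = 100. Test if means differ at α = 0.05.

Grand mean = 73.0. SS_between = 4200.0, MS_between = 1400.0. F = 14.0, F_crit ≈ 2.816. Reject H₀.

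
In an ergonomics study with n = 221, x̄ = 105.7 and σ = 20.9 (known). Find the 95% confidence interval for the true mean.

CI = x̄ ± z*(σ/√n) = 105.7 ± 1.96(20.9/√221) = 105.7 ± 2.76 = (102.94, 108.46)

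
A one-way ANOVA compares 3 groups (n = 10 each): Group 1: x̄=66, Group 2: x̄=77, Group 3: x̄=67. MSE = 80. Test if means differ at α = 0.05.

Grand mean = 70.0. SS_between = 740.0, MS_between = 370.0. F = 4.625, F_crit ≈ 3.354. Reject H₀.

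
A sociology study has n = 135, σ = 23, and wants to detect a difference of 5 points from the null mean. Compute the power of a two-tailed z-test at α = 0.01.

SE = σ/√n = 23/√135 = 1.98. Non-centrality λ = d/SE = 5/1.98 = 2.526. Power ≈ Φ(λ - z_{α/2}) = Φ(2.526 - 2.576) = Φ(-0.05) = 0.48.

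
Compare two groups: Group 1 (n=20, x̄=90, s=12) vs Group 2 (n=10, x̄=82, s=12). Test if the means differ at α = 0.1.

Pooled sp = 12.0. t = 1.721, df = 28. Critical t = ±1.701. Reject H₀.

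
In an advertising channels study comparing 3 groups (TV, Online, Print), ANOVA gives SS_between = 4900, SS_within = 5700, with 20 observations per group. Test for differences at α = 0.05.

df_between = 2, df_within = 57. F = MS_between/MS_within = 2450.0/100.0 = 24.5. F_crit ≈ 3.159. Reject H₀. At least one mean differs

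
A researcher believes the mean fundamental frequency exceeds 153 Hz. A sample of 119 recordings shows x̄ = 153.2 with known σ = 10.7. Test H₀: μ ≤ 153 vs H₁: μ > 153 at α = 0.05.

z = 0.204. Critical value: 1.645. Fail to reject H₀.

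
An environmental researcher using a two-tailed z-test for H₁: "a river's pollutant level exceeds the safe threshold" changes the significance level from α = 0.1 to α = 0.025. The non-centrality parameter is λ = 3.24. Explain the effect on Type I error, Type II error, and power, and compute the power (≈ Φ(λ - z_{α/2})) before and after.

Decreasing α from 0.1 to 0.025:
• Type I error rate decreases (α is the Type I rate by definition).
• Critical value moves from z_{α/2} = 1.645 to 2.241, so power = Φ(λ - z_{α/2}) goes from Φ(3.24 - 1.645) = 0.945 to Φ(3.24 - 2.241) = 0.841.
• Type II error rate β = 1 - power therefore increases (0.055 → 0.159).
Appropriate when false positives are costly — here, shutting down a compliant factory unnecessarily.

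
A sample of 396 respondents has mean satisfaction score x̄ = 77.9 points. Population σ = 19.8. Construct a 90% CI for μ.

CI = x̄ ± z*(σ/√n) = 77.9 ± 1.645(19.8/√396) = 77.9 ± 1.64 = (76.26, 79.54)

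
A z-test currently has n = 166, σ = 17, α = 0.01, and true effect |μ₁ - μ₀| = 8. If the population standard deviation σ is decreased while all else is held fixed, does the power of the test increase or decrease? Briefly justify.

Power increases: a smaller σ shrinks the standard error σ/√n, moving the sampling distribution under H₁ further from the critical value.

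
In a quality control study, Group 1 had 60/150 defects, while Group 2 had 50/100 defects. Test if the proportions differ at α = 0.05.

p̂₁ = 0.4, p̂₂ = 0.5, pooled p̂ = 0.44. z = -1.56. Critical: ±1.96. Fail to reject H₀.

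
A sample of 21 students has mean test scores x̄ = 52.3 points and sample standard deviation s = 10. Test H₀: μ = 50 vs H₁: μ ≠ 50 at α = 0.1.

t = (x̄ - μ₀)/(s/√n) = (52.3 - 50)/(10/√21) = 1.054. df = 20, critical t = ±1.725. Fail to reject H₀.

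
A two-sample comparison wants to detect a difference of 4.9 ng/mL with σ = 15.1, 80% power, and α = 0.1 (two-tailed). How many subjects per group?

n per group = 2(z_α/2 + z_β)²σ²/d² = 2×(1.645 + 0.84)²×15.1²/4.9² = 117.3 → n = 118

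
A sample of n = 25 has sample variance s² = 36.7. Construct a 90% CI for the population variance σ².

df = 24. χ²_{0.05} = 36.415, χ²_{0.95} = 13.848. CI for σ² = ((n-1)s²/χ²_{α/2}, (n-1)s²/χ²_{1-α/2}) = (24·36.7/36.415, 24·36.7/13.848) = (24.19, 63.6)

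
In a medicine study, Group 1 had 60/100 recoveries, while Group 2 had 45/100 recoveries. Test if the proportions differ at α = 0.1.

p̂₁ = 0.6, p̂₂ = 0.45, pooled p̂ = 0.525. z = 2.124. Critical: ±1.645. Reject H₀.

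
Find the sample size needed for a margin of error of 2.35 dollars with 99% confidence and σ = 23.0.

n = (z*σ/E)² = (2.576×23.0/2.35)² = 635.6 → n = 636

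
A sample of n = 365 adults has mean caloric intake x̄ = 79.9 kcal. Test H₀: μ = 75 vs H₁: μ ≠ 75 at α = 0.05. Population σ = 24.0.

z = (x̄ - μ₀)/(σ/√n) = (79.9 - 75)/(24.0/√365) = 3.901. Critical value: ±1.96. Since |3.901| > 1.96, Reject H₀.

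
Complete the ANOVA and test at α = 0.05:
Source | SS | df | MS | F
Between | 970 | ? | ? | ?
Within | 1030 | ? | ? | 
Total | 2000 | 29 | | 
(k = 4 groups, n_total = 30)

df_between = 3, df_within = 26. MS_between = 323.33, MS_within = 39.62. F = 8.162, F_crit ≈ 2.975. Reject H₀.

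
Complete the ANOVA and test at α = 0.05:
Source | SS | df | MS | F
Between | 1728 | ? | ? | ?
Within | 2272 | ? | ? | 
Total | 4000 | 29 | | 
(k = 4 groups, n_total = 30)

df_between = 3, df_within = 26. MS_between = 576.0, MS_within = 87.38. F = 6.592, F_crit ≈ 2.975. Reject H₀.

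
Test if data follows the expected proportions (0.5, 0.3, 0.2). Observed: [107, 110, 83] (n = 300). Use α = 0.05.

Expected: [150.0, 90.0, 60.0]. χ² = 25.588. df = 2, critical = 5.991. Reject H₀.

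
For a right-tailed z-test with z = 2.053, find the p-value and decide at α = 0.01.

p = P(Z > 2.053) = 1 - Φ(2.053) ≈ 0.02. Since p ≥ 0.01, fail to reject H₀ (not significant) at α = 0.01.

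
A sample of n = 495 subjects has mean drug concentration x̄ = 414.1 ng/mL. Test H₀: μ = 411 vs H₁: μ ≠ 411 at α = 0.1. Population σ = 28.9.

z = (x̄ - μ₀)/(σ/√n) = (414.1 - 411)/(28.9/√495) = 2.387. Critical value: ±1.645. Since |2.387| > 1.645, Reject H₀.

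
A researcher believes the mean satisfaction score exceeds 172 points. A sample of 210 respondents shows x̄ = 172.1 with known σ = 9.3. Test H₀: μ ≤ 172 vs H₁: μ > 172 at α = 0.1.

z = 0.156. Critical value: 1.28. Fail to reject H₀.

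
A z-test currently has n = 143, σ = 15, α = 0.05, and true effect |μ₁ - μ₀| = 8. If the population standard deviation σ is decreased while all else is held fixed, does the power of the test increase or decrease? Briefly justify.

Power increases: a smaller σ shrinks the standard error σ/√n, moving the sampling distribution under H₁ further from the critical value.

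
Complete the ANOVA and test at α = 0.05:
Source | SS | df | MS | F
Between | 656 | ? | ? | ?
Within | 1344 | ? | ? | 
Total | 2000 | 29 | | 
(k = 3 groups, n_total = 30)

df_between = 2, df_within = 27. MS_between = 328.0, MS_within = 49.78. F = 6.589, F_crit ≈ 3.354. Reject H₀.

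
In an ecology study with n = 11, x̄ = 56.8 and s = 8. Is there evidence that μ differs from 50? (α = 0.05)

t = (x̄ - μ₀)/(s/√n) = (56.8 - 50)/(8/√11) = 2.819. df = 10, critical t = ±2.228. Reject H₀.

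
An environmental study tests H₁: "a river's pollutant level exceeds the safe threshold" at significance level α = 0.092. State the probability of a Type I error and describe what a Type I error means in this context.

P(Type I error) = α = 0.092. A Type I error is rejecting H₀ when H₀ is actually true (false positive) — here, concluding that a river's pollutant level exceeds the safe threshold when in fact this is not the case. Consequence: shutting down a compliant factory unnecessarily.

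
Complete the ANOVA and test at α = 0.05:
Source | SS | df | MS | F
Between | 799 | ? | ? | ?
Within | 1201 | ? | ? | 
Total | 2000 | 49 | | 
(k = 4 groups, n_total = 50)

df_between = 3, df_within = 46. MS_between = 266.33, MS_within = 26.11. F = 10.201, F_crit ≈ 2.807. Reject H₀.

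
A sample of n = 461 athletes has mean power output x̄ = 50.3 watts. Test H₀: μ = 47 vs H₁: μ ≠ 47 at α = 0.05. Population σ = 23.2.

z = (x̄ - μ₀)/(σ/√n) = (50.3 - 47)/(23.2/√461) = 3.054. Critical value: ±1.96. Since |3.054| > 1.96, Reject H₀.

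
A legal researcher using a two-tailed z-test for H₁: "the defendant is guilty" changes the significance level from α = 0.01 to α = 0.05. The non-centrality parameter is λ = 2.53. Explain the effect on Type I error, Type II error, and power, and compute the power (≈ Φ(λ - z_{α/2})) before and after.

Increasing α from 0.01 to 0.05:
• Type I error rate increases (α is the Type I rate by definition).
• Critical value moves from z_{α/2} = 2.576 to 1.96, so power = Φ(λ - z_{α/2}) goes from Φ(2.53 - 2.576) = 0.482 to Φ(2.53 - 1.96) = 0.716.
• Type II error rate β = 1 - power therefore decreases (0.518 → 0.284).
Appropriate when false negatives are costly — here, acquitting a guilty person.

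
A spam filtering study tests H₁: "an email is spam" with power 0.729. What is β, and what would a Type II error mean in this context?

β = 1 - power = 1 - 0.729 = 0.271. A Type II error is failing to reject H₀ when H₀ is false (false negative) — here, failing to conclude that an email is spam when in fact it is true. Consequence: a spam email lands in the inbox.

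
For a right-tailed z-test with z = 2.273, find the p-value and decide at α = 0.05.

p = P(Z > 2.273) = 1 - Φ(2.273) ≈ 0.0115. Since p < 0.05, reject H₀ (significant) at α = 0.05.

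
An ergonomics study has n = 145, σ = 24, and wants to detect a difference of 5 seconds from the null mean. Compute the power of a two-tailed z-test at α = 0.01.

SE = σ/√n = 24/√145 = 1.993. Non-centrality λ = d/SE = 5/1.993 = 2.509. Power ≈ Φ(λ - z_{α/2}) = Φ(2.509 - 2.576) = Φ(-0.067) = 0.473.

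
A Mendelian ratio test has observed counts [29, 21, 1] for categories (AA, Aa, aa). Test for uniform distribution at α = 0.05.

Expected = 17 each. χ² = Σ(O-E)²/E = 24.471. df = 2, critical value = 5.991. Reject H₀.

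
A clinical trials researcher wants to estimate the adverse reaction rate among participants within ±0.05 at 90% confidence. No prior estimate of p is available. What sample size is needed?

Conservative approach: use p = 0.5 (maximizes p(1-p) = 0.25). n = z²(0.25)/E² = 1.645²×0.25/0.05² = 270.6 → n = 271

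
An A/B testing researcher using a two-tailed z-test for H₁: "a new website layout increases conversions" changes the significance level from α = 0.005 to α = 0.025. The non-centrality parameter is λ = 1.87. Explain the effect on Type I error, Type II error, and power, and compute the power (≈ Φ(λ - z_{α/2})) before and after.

Increasing α from 0.005 to 0.025:
• Type I error rate increases (α is the Type I rate by definition).
• Critical value moves from z_{α/2} = 2.807 to 2.241, so power = Φ(λ - z_{α/2}) goes from Φ(1.87 - 2.807) = 0.174 to Φ(1.87 - 2.241) = 0.355.
• Type II error rate β = 1 - power therefore decreases (0.826 → 0.645).
Appropriate when false negatives are costly — here, discarding a layout that would have improved conversions — lost revenue.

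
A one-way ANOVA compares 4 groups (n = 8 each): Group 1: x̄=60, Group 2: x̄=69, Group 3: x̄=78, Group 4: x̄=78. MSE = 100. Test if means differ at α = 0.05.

Grand mean = 71.25. SS_between = 1782.0, MS_between = 594.0. F = 5.94, F_crit ≈ 2.947. Reject H₀.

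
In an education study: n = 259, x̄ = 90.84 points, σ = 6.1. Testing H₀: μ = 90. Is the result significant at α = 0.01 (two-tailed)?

z = (90.84 - 90)/(6.1/√259) = 2.216. Since |z| ≤ 2.576, not significant at α = 0.01.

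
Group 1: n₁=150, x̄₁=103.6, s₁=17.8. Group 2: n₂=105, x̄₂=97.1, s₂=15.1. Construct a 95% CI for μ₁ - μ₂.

Difference = 6.5. SE = √(17.8²/150 + 15.1²/105) = 2.07. CI = (2.44, 10.56)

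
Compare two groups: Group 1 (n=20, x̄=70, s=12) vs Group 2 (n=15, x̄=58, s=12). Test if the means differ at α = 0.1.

Pooled sp = 12.0. t = 2.928, df = 33. Critical t = ±1.692. Reject H₀.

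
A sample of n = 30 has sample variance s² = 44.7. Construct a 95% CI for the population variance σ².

df = 29. χ²_{0.025} = 45.722, χ²_{0.975} = 16.047. CI for σ² = ((n-1)s²/χ²_{α/2}, (n-1)s²/χ²_{1-α/2}) = (29·44.7/45.722, 29·44.7/16.047) = (28.35, 80.78)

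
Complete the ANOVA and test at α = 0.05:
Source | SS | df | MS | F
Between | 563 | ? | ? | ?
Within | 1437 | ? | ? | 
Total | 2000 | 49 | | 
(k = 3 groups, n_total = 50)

df_between = 2, df_within = 47. MS_between = 281.5, MS_within = 30.57. F = 9.207, F_crit ≈ 3.195. Reject H₀.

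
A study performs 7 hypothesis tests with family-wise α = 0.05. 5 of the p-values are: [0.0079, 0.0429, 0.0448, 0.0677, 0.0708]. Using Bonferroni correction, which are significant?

Bonferroni α = 0.05/7 = 0.00714. None of the given p-values are significant.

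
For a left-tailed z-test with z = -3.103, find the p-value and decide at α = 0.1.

p = P(Z < -3.103) = Φ(-3.103) ≈ 0.001. Since p < 0.1, reject H₀ (significant) at α = 0.1.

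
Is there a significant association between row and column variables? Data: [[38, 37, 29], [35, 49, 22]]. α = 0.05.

χ² = 2.74. df = 2, critical = 5.991. Fail to reject H₀. No evidence of dependence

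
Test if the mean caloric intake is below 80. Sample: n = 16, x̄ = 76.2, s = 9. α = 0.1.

t = (76.2 - 80)/(9/√16) = -1.689, df = 15. Critical t = -1.341. Reject H₀.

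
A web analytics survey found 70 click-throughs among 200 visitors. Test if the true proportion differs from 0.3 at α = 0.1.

p̂ = 0.35, p₀ = 0.3. z = (p̂ - p₀)/√(p₀(1-p₀)/n) = 1.543. Critical: ±1.645. Fail to reject H₀.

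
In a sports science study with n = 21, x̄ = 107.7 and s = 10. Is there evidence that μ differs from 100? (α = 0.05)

t = (x̄ - μ₀)/(s/√n) = (107.7 - 100)/(10/√21) = 3.529. df = 20, critical t = ±2.086. Reject H₀.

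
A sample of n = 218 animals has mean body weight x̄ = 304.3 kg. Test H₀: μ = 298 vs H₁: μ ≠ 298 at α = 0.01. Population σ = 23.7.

z = (x̄ - μ₀)/(σ/√n) = (304.3 - 298)/(23.7/√218) = 3.925. Critical value: ±2.576. Since |3.925| > 2.576, Reject H₀.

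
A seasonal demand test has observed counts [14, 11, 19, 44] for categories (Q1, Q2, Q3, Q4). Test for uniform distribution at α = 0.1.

Expected = 22 each. χ² = Σ(O-E)²/E = 30.818. df = 3, critical value = 6.251. Reject H₀.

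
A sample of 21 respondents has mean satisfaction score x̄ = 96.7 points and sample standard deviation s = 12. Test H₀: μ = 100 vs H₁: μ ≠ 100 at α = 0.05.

t = (x̄ - μ₀)/(s/√n) = (96.7 - 100)/(12/√21) = -1.26. df = 20, critical t = ±2.086. Fail to reject H₀.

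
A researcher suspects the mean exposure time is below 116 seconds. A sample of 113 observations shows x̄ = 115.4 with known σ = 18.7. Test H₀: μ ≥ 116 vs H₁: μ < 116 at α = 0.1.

z = -0.341. Critical value: -1.28. Fail to reject H₀.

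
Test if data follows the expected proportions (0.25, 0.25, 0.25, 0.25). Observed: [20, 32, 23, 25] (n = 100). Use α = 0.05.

Expected: [25.0, 25.0, 25.0, 25.0]. χ² = 3.12. df = 3, critical = 7.815. Fail to reject H₀.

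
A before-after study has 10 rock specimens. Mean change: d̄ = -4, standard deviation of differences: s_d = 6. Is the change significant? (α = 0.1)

t = d̄/(s_d/√n) = -4/(6/√10) = -2.108. df = 9, critical t = ±1.833. Reject H₀.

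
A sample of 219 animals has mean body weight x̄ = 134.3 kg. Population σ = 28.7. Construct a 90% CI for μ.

CI = x̄ ± z*(σ/√n) = 134.3 ± 1.645(28.7/√219) = 134.3 ± 3.19 = (131.11, 137.49)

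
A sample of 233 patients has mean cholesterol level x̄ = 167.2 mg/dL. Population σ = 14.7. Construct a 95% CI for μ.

CI = x̄ ± z*(σ/√n) = 167.2 ± 1.96(14.7/√233) = 167.2 ± 1.89 = (165.31, 169.09)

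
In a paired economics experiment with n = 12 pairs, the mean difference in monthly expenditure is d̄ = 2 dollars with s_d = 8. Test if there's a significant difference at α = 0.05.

t = d̄/(s_d/√n) = 2/(8/√12) = 0.866. df = 11, critical t = ±2.201. Fail to reject H₀.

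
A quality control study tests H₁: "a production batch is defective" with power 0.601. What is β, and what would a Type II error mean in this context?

β = 1 - power = 1 - 0.601 = 0.399. A Type II error is failing to reject H₀ when H₀ is false (false negative) — here, failing to conclude that a production batch is defective when in fact it is true. Consequence: shipping a defective batch — faulty products reach customers.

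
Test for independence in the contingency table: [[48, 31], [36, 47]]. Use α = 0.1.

χ² = 4.901. df = 1, critical = 2.706. Reject H₀. Variables are dependent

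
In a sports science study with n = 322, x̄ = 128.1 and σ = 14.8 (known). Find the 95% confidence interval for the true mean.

CI = x̄ ± z*(σ/√n) = 128.1 ± 1.96(14.8/√322) = 128.1 ± 1.62 = (126.48, 129.72)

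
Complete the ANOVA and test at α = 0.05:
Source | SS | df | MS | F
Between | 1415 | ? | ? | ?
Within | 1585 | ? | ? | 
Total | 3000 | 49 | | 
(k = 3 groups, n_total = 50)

df_between = 2, df_within = 47. MS_between = 707.5, MS_within = 33.72. F = 20.979, F_crit ≈ 3.195. Reject H₀.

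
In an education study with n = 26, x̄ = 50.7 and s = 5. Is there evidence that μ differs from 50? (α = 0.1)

t = (x̄ - μ₀)/(s/√n) = (50.7 - 50)/(5/√26) = 0.714. df = 25, critical t = ±1.708. Fail to reject H₀.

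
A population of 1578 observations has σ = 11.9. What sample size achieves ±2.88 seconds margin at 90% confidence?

Without FPC: n₀ = (1.645×11.9/2.88)² = 46.2. With FPC: n = n₀N/(n₀+N-1) = 44.9 → n = 45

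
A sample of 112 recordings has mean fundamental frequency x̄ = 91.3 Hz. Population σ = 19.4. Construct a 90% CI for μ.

CI = x̄ ± z*(σ/√n) = 91.3 ± 1.645(19.4/√112) = 91.3 ± 3.02 = (88.28, 94.32)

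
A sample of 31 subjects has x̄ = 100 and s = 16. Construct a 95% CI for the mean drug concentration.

CI = x̄ ± t*(s/√n) = 100 ± 2.042(16/√31) = (94.13, 105.87)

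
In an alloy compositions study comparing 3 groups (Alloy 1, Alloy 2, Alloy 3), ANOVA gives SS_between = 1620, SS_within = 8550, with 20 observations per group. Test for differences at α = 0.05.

df_between = 2, df_within = 57. F = MS_between/MS_within = 810.0/150.0 = 5.4. F_crit ≈ 3.159. Reject H₀. At least one mean differs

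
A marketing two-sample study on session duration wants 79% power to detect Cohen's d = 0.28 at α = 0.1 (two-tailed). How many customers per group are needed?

z_{α/2} = 1.645, z_β = Φ⁻¹(0.79) = 0.806. For small effect (d = 0.28): n per group = 2(z_{α/2} + z_β)²/d² = 2(1.645 + 0.806)²/0.28² = 153.3 → 154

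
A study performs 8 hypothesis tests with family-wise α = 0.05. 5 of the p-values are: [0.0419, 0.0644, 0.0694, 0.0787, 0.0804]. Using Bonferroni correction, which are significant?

Bonferroni α = 0.05/8 = 0.00625. None of the given p-values are significant.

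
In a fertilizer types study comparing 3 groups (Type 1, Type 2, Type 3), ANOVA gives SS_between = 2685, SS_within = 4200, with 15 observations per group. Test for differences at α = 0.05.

df_between = 2, df_within = 42. F = MS_between/MS_within = 1342.5/100.0 = 13.425. F_crit ≈ 3.22. Reject H₀. At least one mean differs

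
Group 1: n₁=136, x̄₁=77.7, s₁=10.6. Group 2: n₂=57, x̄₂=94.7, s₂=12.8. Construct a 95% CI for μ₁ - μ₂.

Difference = -17.0. SE = √(10.6²/136 + 12.8²/57) = 1.924. CI = (-20.77, -13.23)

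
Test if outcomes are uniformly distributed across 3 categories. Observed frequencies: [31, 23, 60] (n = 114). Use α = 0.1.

Expected = 38 each. χ² = Σ(O-E)²/E = 19.947. df = 2, critical value = 4.605. Reject H₀.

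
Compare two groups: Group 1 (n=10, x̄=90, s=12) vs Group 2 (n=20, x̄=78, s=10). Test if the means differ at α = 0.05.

Pooled sp = 10.68. t = 2.9, df = 28. Critical t = ±2.048. Reject H₀.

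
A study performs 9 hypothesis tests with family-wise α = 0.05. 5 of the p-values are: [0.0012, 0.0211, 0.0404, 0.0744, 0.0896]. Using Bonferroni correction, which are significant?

Bonferroni α = 0.05/9 = 0.00556. Significant p-values: [0.0012]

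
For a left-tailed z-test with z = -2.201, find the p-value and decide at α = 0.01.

p = P(Z < -2.201) = Φ(-2.201) ≈ 0.0139. Since p ≥ 0.01, fail to reject H₀ (not significant) at α = 0.01.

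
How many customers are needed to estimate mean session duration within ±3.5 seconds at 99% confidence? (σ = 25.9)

n = (z*σ/E)² = (2.576×25.9/3.5)² = 363.4 → n = 364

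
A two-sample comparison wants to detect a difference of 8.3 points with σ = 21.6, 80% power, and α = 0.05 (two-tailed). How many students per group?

n per group = 2(z_α/2 + z_β)²σ²/d² = 2×(1.96 + 0.84)²×21.6²/8.3² = 106.2 → n = 107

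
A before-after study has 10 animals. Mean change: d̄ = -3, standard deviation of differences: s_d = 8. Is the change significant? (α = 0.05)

t = d̄/(s_d/√n) = -3/(8/√10) = -1.186. df = 9, critical t = ±2.262. Fail to reject H₀.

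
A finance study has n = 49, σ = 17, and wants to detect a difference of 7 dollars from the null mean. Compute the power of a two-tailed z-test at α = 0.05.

SE = σ/√n = 17/√49 = 2.429. Non-centrality λ = d/SE = 7/2.429 = 2.882. Power ≈ Φ(λ - z_{α/2}) = Φ(2.882 - 1.96) = Φ(0.922) = 0.822.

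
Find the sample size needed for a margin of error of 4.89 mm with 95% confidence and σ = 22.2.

n = (z*σ/E)² = (1.96×22.2/4.89)² = 79.2 → n = 80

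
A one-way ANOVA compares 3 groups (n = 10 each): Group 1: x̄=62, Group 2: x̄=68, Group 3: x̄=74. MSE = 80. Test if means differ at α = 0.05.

Grand mean = 68.0. SS_between = 720.0, MS_between = 360.0. F = 4.5, F_crit ≈ 3.354. Reject H₀.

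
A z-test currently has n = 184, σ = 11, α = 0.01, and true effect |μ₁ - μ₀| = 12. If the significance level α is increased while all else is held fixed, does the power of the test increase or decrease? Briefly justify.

Power increases: a larger α lowers the critical value, so more of the H₁ sampling distribution falls in the rejection region.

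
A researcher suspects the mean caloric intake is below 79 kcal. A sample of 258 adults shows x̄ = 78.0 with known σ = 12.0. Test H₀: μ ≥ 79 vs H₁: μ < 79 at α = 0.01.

z = -1.339. Critical value: -2.33. Fail to reject H₀.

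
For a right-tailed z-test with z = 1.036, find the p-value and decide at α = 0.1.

p = P(Z > 1.036) = 1 - Φ(1.036) ≈ 0.1501. Since p ≥ 0.1, fail to reject H₀ (not significant) at α = 0.1.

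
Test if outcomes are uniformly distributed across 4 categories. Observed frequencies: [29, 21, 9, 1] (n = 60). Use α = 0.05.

Expected = 15 each. χ² = Σ(O-E)²/E = 30.933. df = 3, critical value = 7.815. Reject H₀.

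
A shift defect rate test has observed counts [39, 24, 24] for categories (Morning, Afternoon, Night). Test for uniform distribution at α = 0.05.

Expected = 29 each. χ² = Σ(O-E)²/E = 5.172. df = 2, critical value = 5.991. Fail to reject H₀.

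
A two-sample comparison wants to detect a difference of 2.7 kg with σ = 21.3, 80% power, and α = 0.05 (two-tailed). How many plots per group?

n per group = 2(z_α/2 + z_β)²σ²/d² = 2×(1.96 + 0.84)²×21.3²/2.7² = 975.8 → n = 976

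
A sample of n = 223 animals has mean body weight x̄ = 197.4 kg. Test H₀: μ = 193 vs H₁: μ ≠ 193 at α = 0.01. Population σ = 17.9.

z = (x̄ - μ₀)/(σ/√n) = (197.4 - 193)/(17.9/√223) = 3.671. Critical value: ±2.576. Since |3.671| > 2.576, Reject H₀.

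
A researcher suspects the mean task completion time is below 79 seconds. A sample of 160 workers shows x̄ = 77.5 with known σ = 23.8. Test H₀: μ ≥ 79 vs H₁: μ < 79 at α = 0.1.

z = -0.797. Critical value: -1.28. Fail to reject H₀.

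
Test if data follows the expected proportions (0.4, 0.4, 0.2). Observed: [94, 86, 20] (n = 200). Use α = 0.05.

Expected: [80.0, 80.0, 40.0]. χ² = 12.9. df = 2, critical = 5.991. Reject H₀.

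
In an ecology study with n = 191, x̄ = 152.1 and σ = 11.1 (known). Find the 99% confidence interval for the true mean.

CI = x̄ ± z*(σ/√n) = 152.1 ± 2.576(11.1/√191) = 152.1 ± 2.07 = (150.03, 154.17)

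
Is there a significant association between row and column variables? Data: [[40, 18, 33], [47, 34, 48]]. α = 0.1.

χ² = 1.753. df = 2, critical = 4.605. Fail to reject H₀. No evidence of dependence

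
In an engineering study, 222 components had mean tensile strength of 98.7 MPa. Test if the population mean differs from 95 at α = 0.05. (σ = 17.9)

z = (x̄ - μ₀)/(σ/√n) = (98.7 - 95)/(17.9/√222) = 3.08. Critical value: ±1.96. Since |3.08| > 1.96, Reject H₀.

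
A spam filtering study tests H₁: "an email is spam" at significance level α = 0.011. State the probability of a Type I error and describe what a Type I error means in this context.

P(Type I error) = α = 0.011. A Type I error is rejecting H₀ when H₀ is actually true (false positive) — here, concluding that an email is spam when in fact this is not the case. Consequence: a legitimate email is sent to the spam folder and the user misses it.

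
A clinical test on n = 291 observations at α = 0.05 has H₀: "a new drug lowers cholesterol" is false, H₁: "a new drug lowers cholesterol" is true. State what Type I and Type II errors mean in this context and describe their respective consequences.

Type I (false positive): concluding that a new drug lowers cholesterol when it is not — approving an ineffective drug — patients take a useless medication and may skip effective alternatives. Type II (false negative): failing to conclude that a new drug lowers cholesterol when it is — shelving an effective drug — patients miss out on a treatment that would have helped. Which is costlier depends on domain priorities and is a judgement call rather than a statistical fact.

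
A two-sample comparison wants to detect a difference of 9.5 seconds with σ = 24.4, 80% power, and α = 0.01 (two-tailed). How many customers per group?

n per group = 2(z_α/2 + z_β)²σ²/d² = 2×(2.576 + 0.84)²×24.4²/9.5² = 154.0 → n = 154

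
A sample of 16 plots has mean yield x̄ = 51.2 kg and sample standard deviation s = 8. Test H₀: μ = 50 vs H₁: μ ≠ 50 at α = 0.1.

t = (x̄ - μ₀)/(s/√n) = (51.2 - 50)/(8/√16) = 0.6. df = 15, critical t = ±1.753. Fail to reject H₀.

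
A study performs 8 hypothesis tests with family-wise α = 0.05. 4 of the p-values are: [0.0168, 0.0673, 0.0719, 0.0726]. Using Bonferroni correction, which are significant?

Bonferroni α = 0.05/8 = 0.00625. None of the given p-values are significant.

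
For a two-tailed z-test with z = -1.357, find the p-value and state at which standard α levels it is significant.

p = 2·P(Z > |-1.357|) = 2·(1 - Φ(1.357)) ≈ 0.1748. Not significant at any standard level.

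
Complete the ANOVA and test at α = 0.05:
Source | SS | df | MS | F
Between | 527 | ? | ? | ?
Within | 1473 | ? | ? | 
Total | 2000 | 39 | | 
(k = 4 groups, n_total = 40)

df_between = 3, df_within = 36. MS_between = 175.67, MS_within = 40.92. F = 4.293, F_crit ≈ 2.866. Reject H₀.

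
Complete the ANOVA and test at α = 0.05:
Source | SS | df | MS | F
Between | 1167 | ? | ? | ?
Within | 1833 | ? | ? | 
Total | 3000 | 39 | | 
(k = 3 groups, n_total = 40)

df_between = 2, df_within = 37. MS_between = 583.5, MS_within = 49.54. F = 11.778, F_crit ≈ 3.252. Reject H₀.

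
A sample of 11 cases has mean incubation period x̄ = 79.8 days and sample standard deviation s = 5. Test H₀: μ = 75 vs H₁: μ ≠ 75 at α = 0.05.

t = (x̄ - μ₀)/(s/√n) = (79.8 - 75)/(5/√11) = 3.184. df = 10, critical t = ±2.228. Reject H₀.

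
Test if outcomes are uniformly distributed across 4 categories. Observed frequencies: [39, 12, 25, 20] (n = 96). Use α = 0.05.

Expected = 24 each. χ² = Σ(O-E)²/E = 16.083. df = 3, critical value = 7.815. Reject H₀.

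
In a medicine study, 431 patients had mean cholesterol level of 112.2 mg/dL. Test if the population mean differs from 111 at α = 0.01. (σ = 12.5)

z = (x̄ - μ₀)/(σ/√n) = (112.2 - 111)/(12.5/√431) = 1.993. Critical value: ±2.576. Since |1.993| ≤ 2.576, Fail to reject H₀.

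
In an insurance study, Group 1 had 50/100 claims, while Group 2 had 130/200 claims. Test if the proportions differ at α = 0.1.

p̂₁ = 0.5, p̂₂ = 0.65, pooled p̂ = 0.6. z = -2.5. Critical: ±1.645. Reject H₀.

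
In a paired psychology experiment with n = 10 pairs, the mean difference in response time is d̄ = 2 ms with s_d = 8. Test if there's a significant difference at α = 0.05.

t = d̄/(s_d/√n) = 2/(8/√10) = 0.791. df = 9, critical t = ±2.262. Fail to reject H₀.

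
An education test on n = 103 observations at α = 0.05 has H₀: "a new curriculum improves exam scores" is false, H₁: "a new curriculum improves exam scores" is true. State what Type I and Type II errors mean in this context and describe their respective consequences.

Type I (false positive): concluding that a new curriculum improves exam scores when it is not — adopting a curriculum that gives no real benefit — disruption for nothing. Type II (false negative): failing to conclude that a new curriculum improves exam scores when it is — keeping the old curriculum when the new one would have helped students. Which is costlier depends on domain priorities and is a judgement call rather than a statistical fact.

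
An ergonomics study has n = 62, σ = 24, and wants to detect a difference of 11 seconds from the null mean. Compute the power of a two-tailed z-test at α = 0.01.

SE = σ/√n = 24/√62 = 3.048. Non-centrality λ = d/SE = 11/3.048 = 3.609. Power ≈ Φ(λ - z_{α/2}) = Φ(3.609 - 2.576) = Φ(1.033) = 0.849.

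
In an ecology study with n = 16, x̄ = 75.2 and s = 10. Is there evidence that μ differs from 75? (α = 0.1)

t = (x̄ - μ₀)/(s/√n) = (75.2 - 75)/(10/√16) = 0.08. df = 15, critical t = ±1.753. Fail to reject H₀.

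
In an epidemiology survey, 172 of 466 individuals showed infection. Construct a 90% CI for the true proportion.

p̂ = 0.369. CI = p̂ ± z*√(p̂(1-p̂)/n) = (0.332, 0.406)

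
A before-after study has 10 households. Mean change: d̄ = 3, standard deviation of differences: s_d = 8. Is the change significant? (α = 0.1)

t = d̄/(s_d/√n) = 3/(8/√10) = 1.186. df = 9, critical t = ±1.833. Fail to reject H₀.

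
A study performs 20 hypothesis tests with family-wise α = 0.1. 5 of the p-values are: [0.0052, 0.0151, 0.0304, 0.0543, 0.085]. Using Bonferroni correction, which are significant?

Bonferroni α = 0.1/20 = 0.005. None of the given p-values are significant.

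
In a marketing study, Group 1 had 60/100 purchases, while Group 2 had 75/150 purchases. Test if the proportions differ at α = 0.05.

p̂₁ = 0.6, p̂₂ = 0.5, pooled p̂ = 0.54. z = 1.554. Critical: ±1.96. Fail to reject H₀.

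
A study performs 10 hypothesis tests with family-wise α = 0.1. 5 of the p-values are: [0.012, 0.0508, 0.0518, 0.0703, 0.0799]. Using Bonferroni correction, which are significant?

Bonferroni α = 0.1/10 = 0.01. None of the given p-values are significant.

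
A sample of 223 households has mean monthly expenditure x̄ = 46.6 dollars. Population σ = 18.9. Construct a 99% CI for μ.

CI = x̄ ± z*(σ/√n) = 46.6 ± 2.576(18.9/√223) = 46.6 ± 3.26 = (43.34, 49.86)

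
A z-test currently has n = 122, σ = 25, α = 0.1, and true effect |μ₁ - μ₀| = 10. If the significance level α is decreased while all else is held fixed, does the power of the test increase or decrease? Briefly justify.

Power decreases: a smaller α raises the critical value, so less of the H₁ sampling distribution falls in the rejection region.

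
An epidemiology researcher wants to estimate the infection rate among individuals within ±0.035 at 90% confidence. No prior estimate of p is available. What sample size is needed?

Conservative approach: use p = 0.5 (maximizes p(1-p) = 0.25). n = z²(0.25)/E² = 1.645²×0.25/0.035² = 552.2 → n = 553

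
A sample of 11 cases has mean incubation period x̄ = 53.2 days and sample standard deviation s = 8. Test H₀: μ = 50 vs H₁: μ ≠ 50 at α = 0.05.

t = (x̄ - μ₀)/(s/√n) = (53.2 - 50)/(8/√11) = 1.327. df = 10, critical t = ±2.228. Fail to reject H₀.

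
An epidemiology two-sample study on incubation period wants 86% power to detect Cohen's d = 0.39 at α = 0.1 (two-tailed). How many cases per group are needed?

z_{α/2} = 1.645, z_β = Φ⁻¹(0.86) = 1.08. For small effect (d = 0.39): n per group = 2(z_{α/2} + z_β)²/d² = 2(1.645 + 1.08)²/0.39² = 97.6 → 98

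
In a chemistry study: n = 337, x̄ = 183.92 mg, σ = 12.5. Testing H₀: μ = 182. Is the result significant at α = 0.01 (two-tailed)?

z = (183.92 - 182)/(12.5/√337) = 2.82. Since |z| > 2.576, significant at α = 0.01.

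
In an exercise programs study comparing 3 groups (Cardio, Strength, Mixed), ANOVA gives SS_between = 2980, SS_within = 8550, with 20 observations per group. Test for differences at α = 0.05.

df_between = 2, df_within = 57. F = MS_between/MS_within = 1490.0/150.0 = 9.933. F_crit ≈ 3.159. Reject H₀. At least one mean differs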